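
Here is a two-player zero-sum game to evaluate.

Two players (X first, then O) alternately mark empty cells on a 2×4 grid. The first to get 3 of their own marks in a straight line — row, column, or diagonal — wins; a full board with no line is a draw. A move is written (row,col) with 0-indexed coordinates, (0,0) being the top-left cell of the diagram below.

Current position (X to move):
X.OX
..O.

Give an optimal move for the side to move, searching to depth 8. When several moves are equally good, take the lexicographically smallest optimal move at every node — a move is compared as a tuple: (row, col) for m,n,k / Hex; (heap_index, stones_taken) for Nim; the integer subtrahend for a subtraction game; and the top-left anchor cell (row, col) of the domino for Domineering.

X's best at [X.OX/..O.]: (1,0)

ply 1, X at X.OX/..O. | (0,1)=-1→XXOX/..O.; (1,0)=+0→X.OX/X.O.*; (1,1)=+0→X.OX/.XO.; (1,3)=+0→X.OX/..OX
ply 2, O at X.OX/X.O. | (0,1)=+0→XOOX/X.O.*; (1,1)=+0→X.OX/XOO.; (1,3)=+0→X.OX/X.OO
ply 3, X at XOOX/X.O. | (1,1)=+0→XOOX/XXO.*; (1,3)=+0→XOOX/X.OX
ply 4, O at XOOX/XXO. | (1,3)=+0→XOOX/XXOO*
ply 5: XOOX/XXOO is terminal +0 (X); from X.OX/..O. depth 8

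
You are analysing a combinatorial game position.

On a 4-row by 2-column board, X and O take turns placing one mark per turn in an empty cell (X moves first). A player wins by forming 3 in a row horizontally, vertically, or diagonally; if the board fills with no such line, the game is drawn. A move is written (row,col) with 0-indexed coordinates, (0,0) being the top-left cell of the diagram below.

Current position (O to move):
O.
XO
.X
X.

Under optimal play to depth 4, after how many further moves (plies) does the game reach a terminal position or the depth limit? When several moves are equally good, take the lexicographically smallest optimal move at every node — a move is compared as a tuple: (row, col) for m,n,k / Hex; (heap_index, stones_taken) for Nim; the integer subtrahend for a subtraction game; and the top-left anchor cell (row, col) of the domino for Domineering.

PV length from [O./XO/.X/X.]: 3 plies

p1 O@[O./XO/.X/X.]: (0,1)[OO/XO/.X/X.]-1 (2,0)[O./XO/OX/X.]+0* (3,1)[O./XO/.X/XO]-1
p2 X@[O./XO/OX/X.]: (0,1)[OX/XO/OX/X.]+0* (3,1)[O./XO/OX/XX]+0
p3 O@[OX/XO/OX/X.]: (3,1)[OX/XO/OX/XO]+0*
p4 X@[OX/XO/OX/XO] terminal +0; root [O./XO/.X/X.] d4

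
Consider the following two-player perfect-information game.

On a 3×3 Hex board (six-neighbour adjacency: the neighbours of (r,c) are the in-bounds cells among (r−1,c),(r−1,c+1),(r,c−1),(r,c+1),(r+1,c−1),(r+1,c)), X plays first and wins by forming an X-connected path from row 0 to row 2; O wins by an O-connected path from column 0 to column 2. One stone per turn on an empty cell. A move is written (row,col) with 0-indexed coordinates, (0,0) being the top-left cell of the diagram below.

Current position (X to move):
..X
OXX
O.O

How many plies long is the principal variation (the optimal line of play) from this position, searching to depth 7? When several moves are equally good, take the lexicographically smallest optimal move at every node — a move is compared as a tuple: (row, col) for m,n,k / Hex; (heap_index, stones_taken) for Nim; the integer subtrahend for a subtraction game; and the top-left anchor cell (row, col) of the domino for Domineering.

PV length from [..X/OXX/O.O]: 1 ply

ply 1, X at ..X/OXX/O.O | (0,0)=-1→X.X/OXX/O.O; (0,1)=-1→.XX/OXX/O.O; (2,1)=+1→..X/OXX/OXO*
ply 2: ..X/OXX/OXO is terminal -1 (O); from ..X/OXX/O.O depth 7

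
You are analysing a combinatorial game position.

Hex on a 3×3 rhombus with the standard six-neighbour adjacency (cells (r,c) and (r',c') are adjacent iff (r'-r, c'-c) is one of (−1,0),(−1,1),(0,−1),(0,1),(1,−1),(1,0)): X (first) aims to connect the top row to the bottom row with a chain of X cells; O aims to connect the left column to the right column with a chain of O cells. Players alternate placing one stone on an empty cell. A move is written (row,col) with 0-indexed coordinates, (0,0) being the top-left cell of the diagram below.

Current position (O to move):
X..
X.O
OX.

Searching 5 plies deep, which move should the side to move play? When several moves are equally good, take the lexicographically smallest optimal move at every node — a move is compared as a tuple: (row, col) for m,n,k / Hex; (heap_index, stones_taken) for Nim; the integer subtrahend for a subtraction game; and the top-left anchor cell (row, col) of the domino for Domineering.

p1 O@[X../X.O/OX.]: (0,1)[XO./X.O/OX.]-1 (0,2)[X.O/X.O/OX.]-1 (1,1)[X../XOO/OX.]+1* (2,2)[X../X.O/OXO]-1
p2 X@[X../XOO/OX.] terminal -1; root [X../X.O/OX.] d5

O's best at [X../X.O/OX.]: (1,1)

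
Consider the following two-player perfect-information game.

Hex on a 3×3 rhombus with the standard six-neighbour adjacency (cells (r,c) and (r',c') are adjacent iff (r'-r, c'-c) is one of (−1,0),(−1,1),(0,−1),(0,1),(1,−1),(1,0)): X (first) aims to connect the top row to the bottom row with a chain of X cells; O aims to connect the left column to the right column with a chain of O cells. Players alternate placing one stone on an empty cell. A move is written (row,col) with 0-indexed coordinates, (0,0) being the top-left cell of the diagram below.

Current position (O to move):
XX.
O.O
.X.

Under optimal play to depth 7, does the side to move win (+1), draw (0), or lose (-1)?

ply 1, O at XX./O.O/.X. | (0,2)=-1→XXO/O.O/.X.; (1,1)=+1→XX./OOO/.X.*; (2,0)=-1→XX./O.O/OX.; (2,2)=-1→XX./O.O/.XO
ply 2: XX./OOO/.X. is terminal -1 (X); from XX./O.O/.X. depth 7

value(XX./O.O/.X., O) = +1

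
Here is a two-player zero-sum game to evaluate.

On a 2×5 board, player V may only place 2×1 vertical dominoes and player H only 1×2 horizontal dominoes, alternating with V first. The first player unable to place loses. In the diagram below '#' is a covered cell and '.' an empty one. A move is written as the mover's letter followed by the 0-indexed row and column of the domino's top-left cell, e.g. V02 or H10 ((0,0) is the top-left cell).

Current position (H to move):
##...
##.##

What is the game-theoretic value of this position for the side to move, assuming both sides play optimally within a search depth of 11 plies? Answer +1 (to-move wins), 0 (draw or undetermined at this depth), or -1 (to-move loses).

value(##.../##.##, H) = +1

[##.../##.##] H move#1: H02:+1/####./##.##*, H03:-1/##.##/##.##
[####./##.##] end (terminal -1, V#2); searched ##.../##.## to 11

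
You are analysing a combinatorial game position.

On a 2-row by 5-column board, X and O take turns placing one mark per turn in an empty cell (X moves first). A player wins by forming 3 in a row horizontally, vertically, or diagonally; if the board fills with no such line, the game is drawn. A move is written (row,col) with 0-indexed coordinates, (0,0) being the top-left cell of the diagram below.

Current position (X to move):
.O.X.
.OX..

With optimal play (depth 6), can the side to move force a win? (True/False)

X winning at [.O.X./.OX..]: False

[.O.X./.OX..] X move#1: (0,0):+0/XO.X./.OX..*, (0,2):+0/.OXX./.OX.., (0,4):+0/.O.XX/.OX.., (1,0):+0/.O.X./XOX.., (1,3):+0/.O.X./.OXX., (1,4):+0/.O.X./.OX.X
[XO.X./.OX..] O move#2: (0,2):+0/XOOX./.OX..*, (0,4):+0/XO.XO/.OX.., (1,0):+0/XO.X./OOX.., (1,3):+0/XO.X./.OXO., (1,4):+0/XO.X./.OX.O
[XOOX./.OX..] X move#3: (0,4):+0/XOOXX/.OX..*, (1,0):+0/XOOX./XOX.., (1,3):+0/XOOX./.OXX., (1,4):+0/XOOX./.OX.X
[XOOXX/.OX..] O move#4: (1,0):+0/XOOXX/OOX..*, (1,3):+0/XOOXX/.OXO., (1,4):+0/XOOXX/.OX.O
[XOOXX/OOX..] X move#5: (1,3):+0/XOOXX/OOXX.*, (1,4):+0/XOOXX/OOX.X
[XOOXX/OOXX.] O move#6: (1,4):+0/XOOXX/OOXXO*
[XOOXX/OOXXO] end (terminal +0, X#7); searched .O.X./.OX.. to 6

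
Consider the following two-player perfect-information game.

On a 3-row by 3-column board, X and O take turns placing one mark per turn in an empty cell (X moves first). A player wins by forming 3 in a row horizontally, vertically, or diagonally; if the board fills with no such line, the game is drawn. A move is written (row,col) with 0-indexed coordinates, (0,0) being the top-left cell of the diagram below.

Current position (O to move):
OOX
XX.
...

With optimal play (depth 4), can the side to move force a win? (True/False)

O winning at [OOX/XX./...]: False

[OOX/XX./...] O move#1: (1,2):-1/OOX/XXO/...*, (2,0):-1/OOX/XX./O.., (2,1):-1/OOX/XX./.O., (2,2):-1/OOX/XX./..O
[OOX/XXO/...] X move#2: (2,0):+1/OOX/XXO/X..*, (2,1):+0/OOX/XXO/.X., (2,2):+0/OOX/XXO/..X
[OOX/XXO/X..] end (terminal -1, O#3); searched OOX/XX./... to 4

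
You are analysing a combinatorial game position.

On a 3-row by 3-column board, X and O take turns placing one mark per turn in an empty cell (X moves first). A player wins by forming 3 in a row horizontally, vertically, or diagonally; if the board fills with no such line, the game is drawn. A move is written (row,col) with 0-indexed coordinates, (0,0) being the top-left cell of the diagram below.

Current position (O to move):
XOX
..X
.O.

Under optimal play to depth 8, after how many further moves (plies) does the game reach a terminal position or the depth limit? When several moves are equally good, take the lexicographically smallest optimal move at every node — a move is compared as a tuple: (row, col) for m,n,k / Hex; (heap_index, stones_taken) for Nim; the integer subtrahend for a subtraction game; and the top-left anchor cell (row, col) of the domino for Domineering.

PV length from [XOX/..X/.O.]: 1 ply

p1 O@[XOX/..X/.O.]: (1,0)[XOX/O.X/.O.]-1 (1,1)[XOX/.OX/.O.]+1* (2,0)[XOX/..X/OO.]-1 (2,2)[XOX/..X/.OO]+1
p2 X@[XOX/.OX/.O.] terminal -1; root [XOX/..X/.O.] d8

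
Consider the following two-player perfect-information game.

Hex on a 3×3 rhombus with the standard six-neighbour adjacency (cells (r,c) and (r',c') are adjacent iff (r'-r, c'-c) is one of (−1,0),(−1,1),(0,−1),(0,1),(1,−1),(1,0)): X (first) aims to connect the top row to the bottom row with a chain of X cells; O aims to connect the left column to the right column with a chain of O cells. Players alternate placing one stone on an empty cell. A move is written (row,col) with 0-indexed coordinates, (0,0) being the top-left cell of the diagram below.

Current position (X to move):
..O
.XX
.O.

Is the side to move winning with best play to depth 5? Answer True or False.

[..O/.XX/.O.] X move#1: (0,0):+1/X.O/.XX/.O.*, (0,1):+1/.XO/.XX/.O., (1,0):+1/..O/XXX/.O., (2,0):-1/..O/.XX/XO., (2,2):-1/..O/.XX/.OX
[X.O/.XX/.O.] O move#2: (0,1):-1/XOO/.XX/.O.*, (1,0):-1/X.O/OXX/.O., (2,0):-1/X.O/.XX/OO., (2,2):-1/X.O/.XX/.OO
[XOO/.XX/.O.] X move#3: (1,0):+1/XOO/XXX/.O.*, (2,0):-1/XOO/.XX/XO., (2,2):-1/XOO/.XX/.OX
[XOO/XXX/.O.] O move#4: (2,0):-1/XOO/XXX/OO.*, (2,2):-1/XOO/XXX/.OO
[XOO/XXX/OO.] X move#5: (2,2):+1/XOO/XXX/OOX*
[XOO/XXX/OOX] end (terminal -1, O#6); searched ..O/.XX/.O. to 5

X winning at [..O/.XX/.O.]: True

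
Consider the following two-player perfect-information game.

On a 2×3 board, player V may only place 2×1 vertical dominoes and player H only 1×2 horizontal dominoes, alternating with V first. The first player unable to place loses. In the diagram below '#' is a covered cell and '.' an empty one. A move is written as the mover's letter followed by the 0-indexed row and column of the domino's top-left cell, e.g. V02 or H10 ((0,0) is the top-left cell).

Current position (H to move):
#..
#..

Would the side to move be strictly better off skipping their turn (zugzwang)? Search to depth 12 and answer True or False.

zugzwang(#../#.., H) = False

[#../#..] H move#1: H01:+1/###/#..*, H11:+1/#../###
[###/#..] end (terminal -1, V#2); searched #../#.. to 12
if H skipped the turn, V would face:
~ [#../#..] V move#1: V01:+1/##./##.*, V02:+1/#.#/#.#
~ [##./##.] end (terminal -1, H#2); searched #../#.. to 12
compare (H): move=+1 vs pass=-1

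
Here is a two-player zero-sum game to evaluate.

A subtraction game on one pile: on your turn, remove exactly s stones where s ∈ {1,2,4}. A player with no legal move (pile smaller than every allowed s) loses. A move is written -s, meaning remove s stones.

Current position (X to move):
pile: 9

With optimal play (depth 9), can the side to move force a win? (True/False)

X winning at [9]: False

p1 X@[9]: -1[8]-1* -2[7]-1 -4[5]-1
p2 O@[8]: -1[7]-1 -2[6]+1* -4[4]-1
p3 X@[6]: -1[5]-1* -2[4]-1 -4[2]-1
p4 O@[5]: -1[4]-1 -2[3]+1* -4[1]-1
p5 X@[3]: -1[2]-1* -2[1]-1
p6 O@[2]: -1[1]-1 -2[0]+1*
p7 X@[0] terminal -1; root [9] d9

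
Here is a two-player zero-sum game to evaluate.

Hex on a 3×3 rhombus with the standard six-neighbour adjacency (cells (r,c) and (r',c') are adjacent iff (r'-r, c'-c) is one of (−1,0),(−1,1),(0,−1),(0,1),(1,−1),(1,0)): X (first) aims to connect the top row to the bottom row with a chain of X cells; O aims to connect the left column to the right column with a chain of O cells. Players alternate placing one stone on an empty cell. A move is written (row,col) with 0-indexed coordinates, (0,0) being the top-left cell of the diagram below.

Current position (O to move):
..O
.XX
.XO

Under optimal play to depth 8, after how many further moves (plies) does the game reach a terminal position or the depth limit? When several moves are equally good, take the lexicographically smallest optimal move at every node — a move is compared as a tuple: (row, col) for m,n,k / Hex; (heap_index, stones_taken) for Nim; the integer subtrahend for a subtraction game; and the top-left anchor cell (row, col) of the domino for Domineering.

PV length from [..O/.XX/.XO]: 3 plies

[..O/.XX/.XO] O move#1: (0,0):-1/O.O/.XX/.XO, (0,1):+1/.OO/.XX/.XO*, (1,0):-1/..O/OXX/.XO, (2,0):-1/..O/.XX/OXO
[.OO/.XX/.XO] X move#2: (0,0):-1/XOO/.XX/.XO*, (1,0):-1/.OO/XXX/.XO, (2,0):-1/.OO/.XX/XXO
[XOO/.XX/.XO] O move#3: (1,0):+1/XOO/OXX/.XO*, (2,0):-1/XOO/.XX/OXO
[XOO/OXX/.XO] end (terminal -1, X#4); searched ..O/.XX/.XO to 8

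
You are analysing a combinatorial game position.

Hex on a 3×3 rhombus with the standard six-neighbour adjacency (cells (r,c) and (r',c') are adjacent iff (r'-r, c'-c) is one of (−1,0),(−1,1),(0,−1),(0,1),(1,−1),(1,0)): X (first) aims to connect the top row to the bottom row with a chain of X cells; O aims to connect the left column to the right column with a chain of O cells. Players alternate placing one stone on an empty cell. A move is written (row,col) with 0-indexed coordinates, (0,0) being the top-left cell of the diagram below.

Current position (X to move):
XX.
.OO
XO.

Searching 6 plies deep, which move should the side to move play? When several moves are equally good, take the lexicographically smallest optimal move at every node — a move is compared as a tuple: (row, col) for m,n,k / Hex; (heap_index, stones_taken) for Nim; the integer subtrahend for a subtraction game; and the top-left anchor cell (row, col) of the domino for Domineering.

X's best at [XX./.OO/XO.]: (1,0)

ply 1, X at XX./.OO/XO. | (0,2)=-1→XXX/.OO/XO.; (1,0)=+1→XX./XOO/XO.*; (2,2)=-1→XX./.OO/XOX
ply 2: XX./XOO/XO. is terminal -1 (O); from XX./.OO/XO. depth 6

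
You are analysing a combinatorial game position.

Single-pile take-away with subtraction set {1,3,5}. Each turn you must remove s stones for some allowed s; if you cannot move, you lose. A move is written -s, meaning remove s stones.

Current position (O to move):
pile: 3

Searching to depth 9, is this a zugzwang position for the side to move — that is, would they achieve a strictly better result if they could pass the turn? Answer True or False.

ply 1, O at 3 | -1=+1→2*; -3=+1→0
ply 2, X at 2 | -1=-1→1*
ply 3, O at 1 | -1=+1→0*
ply 4: 0 is terminal -1 (X); from 3 depth 9
suppose O passes — search the same position with X to move:
pass> ply 1, X at 3 | -1=+1→2*; -3=+1→0
pass> ply 2, O at 2 | -1=-1→1*
pass> ply 3, X at 1 | -1=+1→0*
pass> ply 4: 0 is terminal -1 (O); from 3 depth 9
for O: play +1, pass -1

zugzwang(3, O) = False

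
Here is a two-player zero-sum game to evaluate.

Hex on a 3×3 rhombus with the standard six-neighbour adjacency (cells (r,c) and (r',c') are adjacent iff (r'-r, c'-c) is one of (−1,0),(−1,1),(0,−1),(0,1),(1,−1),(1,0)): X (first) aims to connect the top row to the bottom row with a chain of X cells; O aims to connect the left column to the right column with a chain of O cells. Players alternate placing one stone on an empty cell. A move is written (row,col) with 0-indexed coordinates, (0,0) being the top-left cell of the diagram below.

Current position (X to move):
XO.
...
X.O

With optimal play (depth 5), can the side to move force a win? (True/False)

ply 1, X at XO./.../X.O | (0,2)=+1→XOX/.../X.O*; (1,0)=+1→XO./X../X.O; (1,1)=+1→XO./.X./X.O; (1,2)=+1→XO./..X/X.O; (2,1)=+1→XO./.../XXO
ply 2, O at XOX/.../X.O | (1,0)=-1→XOX/O../X.O*; (1,1)=-1→XOX/.O./X.O; (1,2)=-1→XOX/..O/X.O; (2,1)=-1→XOX/.../XOO
ply 3, X at XOX/O../X.O | (1,1)=+1→XOX/OX./X.O*; (1,2)=+1→XOX/O.X/X.O; (2,1)=+1→XOX/O../XXO
ply 4: XOX/OX./X.O is terminal -1 (O); from XO./.../X.O depth 5

X winning at [XO./.../X.O]: True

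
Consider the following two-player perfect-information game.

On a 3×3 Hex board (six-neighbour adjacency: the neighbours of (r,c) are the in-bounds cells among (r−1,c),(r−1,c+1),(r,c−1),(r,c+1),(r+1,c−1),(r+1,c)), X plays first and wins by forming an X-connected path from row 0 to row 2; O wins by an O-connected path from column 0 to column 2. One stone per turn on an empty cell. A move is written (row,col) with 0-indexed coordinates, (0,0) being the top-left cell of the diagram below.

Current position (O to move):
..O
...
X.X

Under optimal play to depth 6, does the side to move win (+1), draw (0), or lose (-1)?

p1 O@[..O/.../X.X]: (0,0)[O.O/.../X.X]-1 (0,1)[.OO/.../X.X]+1* (1,0)[..O/O../X.X]+1 (1,1)[..O/.O./X.X]-1 (1,2)[..O/..O/X.X]-1 (2,1)[..O/.../XOX]-1
p2 X@[.OO/.../X.X]: (0,0)[XOO/.../X.X]-1* (1,0)[.OO/X../X.X]-1 (1,1)[.OO/.X./X.X]-1 (1,2)[.OO/..X/X.X]-1 (2,1)[.OO/.../XXX]-1
p3 O@[XOO/.../X.X]: (1,0)[XOO/O../X.X]+1* (1,1)[XOO/.O./X.X]-1 (1,2)[XOO/..O/X.X]-1 (2,1)[XOO/.../XOX]-1
p4 X@[XOO/O../X.X] terminal -1; root [..O/.../X.X] d6

value(..O/.../X.X, O) = +1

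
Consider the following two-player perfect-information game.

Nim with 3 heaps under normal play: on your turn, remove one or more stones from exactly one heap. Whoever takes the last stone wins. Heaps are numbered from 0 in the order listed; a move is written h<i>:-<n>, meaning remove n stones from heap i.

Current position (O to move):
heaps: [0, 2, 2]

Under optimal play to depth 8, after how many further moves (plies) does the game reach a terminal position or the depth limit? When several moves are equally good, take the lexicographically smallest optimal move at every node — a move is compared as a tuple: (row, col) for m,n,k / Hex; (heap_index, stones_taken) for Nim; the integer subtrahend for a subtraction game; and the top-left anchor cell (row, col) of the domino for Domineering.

PV length from [(0,2,2)]: 4 plies

p1 O@[(0,2,2)]: h1:-1[(0,1,2)]-1* h1:-2[(0,0,2)]-1 h2:-1[(0,2,1)]-1 h2:-2[(0,2,0)]-1
p2 X@[(0,1,2)]: h1:-1[(0,0,2)]-1 h2:-1[(0,1,1)]+1* h2:-2[(0,1,0)]-1
p3 O@[(0,1,1)]: h1:-1[(0,0,1)]-1* h2:-1[(0,1,0)]-1
p4 X@[(0,0,1)]: h2:-1[(0,0,0)]+1*
p5 O@[(0,0,0)] terminal -1; root [(0,2,2)] d8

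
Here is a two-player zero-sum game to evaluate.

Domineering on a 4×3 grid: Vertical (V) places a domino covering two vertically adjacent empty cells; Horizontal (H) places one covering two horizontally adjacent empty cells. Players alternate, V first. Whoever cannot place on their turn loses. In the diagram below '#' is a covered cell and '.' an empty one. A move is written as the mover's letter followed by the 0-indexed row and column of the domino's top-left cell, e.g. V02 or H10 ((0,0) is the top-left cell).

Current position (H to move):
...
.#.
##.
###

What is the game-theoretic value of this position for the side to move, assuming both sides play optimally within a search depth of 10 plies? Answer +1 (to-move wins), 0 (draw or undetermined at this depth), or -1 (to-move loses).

[.../.#./##./###] H move#1: H00:-1/##./.#./##./###*, H01:-1/.##/.#./##./###
[##./.#./##./###] V move#2: V02:+1/###/.##/##./###*, V12:+1/##./.##/###/###
[###/.##/##./###] end (terminal -1, H#3); searched .../.#./##./### to 10

value(.../.#./##./###, H) = -1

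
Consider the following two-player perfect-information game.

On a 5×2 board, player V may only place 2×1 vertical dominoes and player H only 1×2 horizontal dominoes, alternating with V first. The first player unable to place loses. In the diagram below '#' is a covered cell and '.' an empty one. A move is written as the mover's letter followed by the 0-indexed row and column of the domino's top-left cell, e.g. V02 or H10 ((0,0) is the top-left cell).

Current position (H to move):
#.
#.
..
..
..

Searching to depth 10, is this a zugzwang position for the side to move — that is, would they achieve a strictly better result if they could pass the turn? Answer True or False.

ply 1, H at #./#./../../.. | H20=-1→#./#./##/../..; H30=+1→#./#./../##/..*; H40=-1→#./#./../../##
ply 2, V at #./#./../##/.. | V01=-1→##/##/../##/..*; V11=-1→#./##/.#/##/..
ply 3, H at ##/##/../##/.. | H20=+1→##/##/##/##/..*; H40=+1→##/##/../##/##
ply 4: ##/##/##/##/.. is terminal -1 (V); from #./#./../../.. depth 10
suppose H passes — search the same position with V to move:
pass> ply 1, V at #./#./../../.. | V01=-1→##/##/../../..; V11=-1→#./##/.#/../..; V20=+1→#./#./#./#./..*; V21=+1→#./#./.#/.#/..; V30=+1→#./#./../#./#.; V31=+1→#./#./../.#/.#
pass> ply 2, H at #./#./#./#./.. | H40=-1→#./#./#./#./##*
pass> ply 3, V at #./#./#./#./## | V01=+1→##/##/#./#./##*; V11=+1→#./##/##/#./##; V21=+1→#./#./##/##/##
pass> ply 4: ##/##/#./#./## is terminal -1 (H); from #./#./../../.. depth 10
for H: play +1, pass -1

zugzwang(#./#./../../.., H) = False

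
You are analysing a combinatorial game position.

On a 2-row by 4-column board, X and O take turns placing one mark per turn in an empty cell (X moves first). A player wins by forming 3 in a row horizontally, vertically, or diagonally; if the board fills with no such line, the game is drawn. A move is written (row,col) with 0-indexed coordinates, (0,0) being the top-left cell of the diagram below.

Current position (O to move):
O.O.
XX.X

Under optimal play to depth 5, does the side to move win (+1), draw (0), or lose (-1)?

value(O.O./XX.X, O) = +1

[O.O./XX.X] O move#1: (0,1):+1/OOO./XX.X*, (0,3):-1/O.OO/XX.X, (1,2):+0/O.O./XXOX
[OOO./XX.X] end (terminal -1, X#2); searched O.O./XX.X to 5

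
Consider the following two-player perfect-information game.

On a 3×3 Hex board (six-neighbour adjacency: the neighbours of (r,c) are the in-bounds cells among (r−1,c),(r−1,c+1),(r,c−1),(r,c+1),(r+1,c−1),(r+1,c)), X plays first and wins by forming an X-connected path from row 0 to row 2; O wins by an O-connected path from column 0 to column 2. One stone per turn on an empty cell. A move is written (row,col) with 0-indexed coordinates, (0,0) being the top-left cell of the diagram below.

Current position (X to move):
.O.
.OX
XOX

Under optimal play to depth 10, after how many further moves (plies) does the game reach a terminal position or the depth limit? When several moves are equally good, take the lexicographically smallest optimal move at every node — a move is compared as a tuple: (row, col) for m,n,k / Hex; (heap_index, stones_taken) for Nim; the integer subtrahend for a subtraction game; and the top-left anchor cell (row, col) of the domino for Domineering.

PV length from [.O./.OX/XOX]: 3 plies

[.O./.OX/XOX] X move#1: (0,0):+1/XO./.OX/XOX*, (0,2):+1/.OX/.OX/XOX, (1,0):+1/.O./XOX/XOX
[XO./.OX/XOX] O move#2: (0,2):-1/XOO/.OX/XOX*, (1,0):-1/XO./OOX/XOX
[XOO/.OX/XOX] X move#3: (1,0):+1/XOO/XOX/XOX*
[XOO/XOX/XOX] end (terminal -1, O#4); searched .O./.OX/XOX to 10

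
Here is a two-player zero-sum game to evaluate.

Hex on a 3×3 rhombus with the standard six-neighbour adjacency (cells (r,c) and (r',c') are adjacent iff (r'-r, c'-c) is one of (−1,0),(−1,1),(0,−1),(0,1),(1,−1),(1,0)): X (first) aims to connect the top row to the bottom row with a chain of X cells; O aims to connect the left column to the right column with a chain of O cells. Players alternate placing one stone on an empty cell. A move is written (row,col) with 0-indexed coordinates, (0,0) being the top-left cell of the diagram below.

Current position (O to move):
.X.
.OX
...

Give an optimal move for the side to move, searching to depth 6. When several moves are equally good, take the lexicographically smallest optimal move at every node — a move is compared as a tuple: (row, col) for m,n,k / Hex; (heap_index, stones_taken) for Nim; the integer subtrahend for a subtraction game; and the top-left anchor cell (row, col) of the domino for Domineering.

ply 1, O at .X./.OX/... | (0,0)=-1→OX./.OX/...; (0,2)=+1→.XO/.OX/...*; (1,0)=-1→.X./OOX/...; (2,0)=-1→.X./.OX/O..; (2,1)=+1→.X./.OX/.O.; (2,2)=+1→.X./.OX/..O
ply 2, X at .XO/.OX/... | (0,0)=-1→XXO/.OX/...*; (1,0)=-1→.XO/XOX/...; (2,0)=-1→.XO/.OX/X..; (2,1)=-1→.XO/.OX/.X.; (2,2)=-1→.XO/.OX/..X
ply 3, O at XXO/.OX/... | (1,0)=+1→XXO/OOX/...*; (2,0)=+1→XXO/.OX/O..; (2,1)=+1→XXO/.OX/.O.; (2,2)=+1→XXO/.OX/..O
ply 4: XXO/OOX/... is terminal -1 (X); from .X./.OX/... depth 6

O's best at [.X./.OX/...]: (0,2)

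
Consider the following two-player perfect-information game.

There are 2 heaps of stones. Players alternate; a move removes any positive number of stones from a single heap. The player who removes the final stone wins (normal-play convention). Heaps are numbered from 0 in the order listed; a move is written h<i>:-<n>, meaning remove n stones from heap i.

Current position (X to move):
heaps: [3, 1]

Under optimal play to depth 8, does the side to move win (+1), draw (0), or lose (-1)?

ply 1, X at (3,1) | h0:-1=-1→(2,1); h0:-2=+1→(1,1)*; h0:-3=-1→(0,1); h1:-1=-1→(3,0)
ply 2, O at (1,1) | h0:-1=-1→(0,1)*; h1:-1=-1→(1,0)
ply 3, X at (0,1) | h1:-1=+1→(0,0)*
ply 4: (0,0) is terminal -1 (O); from (3,1) depth 8

value((3,1), X) = +1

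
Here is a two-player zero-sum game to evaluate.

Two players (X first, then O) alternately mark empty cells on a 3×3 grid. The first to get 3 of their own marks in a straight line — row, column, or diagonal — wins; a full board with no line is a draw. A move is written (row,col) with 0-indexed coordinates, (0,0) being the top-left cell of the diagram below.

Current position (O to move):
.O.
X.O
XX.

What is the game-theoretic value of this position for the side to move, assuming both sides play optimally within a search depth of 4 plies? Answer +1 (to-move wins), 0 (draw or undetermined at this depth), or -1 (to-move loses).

value(.O./X.O/XX., O) = -1

ply 1, O at .O./X.O/XX. | (0,0)=-1→OO./X.O/XX.*; (0,2)=-1→.OO/X.O/XX.; (1,1)=-1→.O./XOO/XX.; (2,2)=-1→.O./X.O/XXO
ply 2, X at OO./X.O/XX. | (0,2)=+1→OOX/X.O/XX.*; (1,1)=-1→OO./XXO/XX.; (2,2)=+1→OO./X.O/XXX
ply 3, O at OOX/X.O/XX. | (1,1)=-1→OOX/XOO/XX.*; (2,2)=-1→OOX/X.O/XXO
ply 4, X at OOX/XOO/XX. | (2,2)=+1→OOX/XOO/XXX*
ply 5: OOX/XOO/XXX is terminal -1 (O); from .O./X.O/XX. depth 4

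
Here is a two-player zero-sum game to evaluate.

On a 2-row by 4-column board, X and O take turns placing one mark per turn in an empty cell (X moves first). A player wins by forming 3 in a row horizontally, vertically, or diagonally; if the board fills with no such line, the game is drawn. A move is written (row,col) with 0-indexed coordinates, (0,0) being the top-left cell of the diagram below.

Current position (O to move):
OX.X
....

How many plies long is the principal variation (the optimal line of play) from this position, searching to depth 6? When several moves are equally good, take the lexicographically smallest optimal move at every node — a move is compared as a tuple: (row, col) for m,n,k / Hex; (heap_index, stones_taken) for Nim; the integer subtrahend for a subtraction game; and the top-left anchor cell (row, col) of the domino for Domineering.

PV length from [OX.X/....]: 5 plies

ply 1, O at OX.X/.... | (0,2)=+0→OXOX/....*; (1,0)=-1→OX.X/O...; (1,1)=-1→OX.X/.O..; (1,2)=-1→OX.X/..O.; (1,3)=-1→OX.X/...O
ply 2, X at OXOX/.... | (1,0)=+0→OXOX/X...*; (1,1)=+0→OXOX/.X..; (1,2)=+0→OXOX/..X.; (1,3)=+0→OXOX/...X
ply 3, O at OXOX/X... | (1,1)=+0→OXOX/XO..*; (1,2)=+0→OXOX/X.O.; (1,3)=+0→OXOX/X..O
ply 4, X at OXOX/XO.. | (1,2)=+0→OXOX/XOX.*; (1,3)=+0→OXOX/XO.X
ply 5, O at OXOX/XOX. | (1,3)=+0→OXOX/XOXO*
ply 6: OXOX/XOXO is terminal +0 (X); from OX.X/.... depth 6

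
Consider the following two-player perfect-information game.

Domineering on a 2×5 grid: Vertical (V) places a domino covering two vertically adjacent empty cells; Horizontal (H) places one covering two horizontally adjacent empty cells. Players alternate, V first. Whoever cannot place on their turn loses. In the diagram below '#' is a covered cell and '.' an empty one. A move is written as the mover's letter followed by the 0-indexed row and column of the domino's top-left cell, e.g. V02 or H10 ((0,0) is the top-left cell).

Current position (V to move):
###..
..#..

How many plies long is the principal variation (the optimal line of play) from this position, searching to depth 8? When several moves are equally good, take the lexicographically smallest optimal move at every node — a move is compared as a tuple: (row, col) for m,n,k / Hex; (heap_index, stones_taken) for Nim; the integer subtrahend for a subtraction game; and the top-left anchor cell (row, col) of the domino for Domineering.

ply 1, V at ###../..#.. | V03=+1→####./..##.*; V04=+1→###.#/..#.#
ply 2, H at ####./..##. | H10=-1→####./####.*
ply 3, V at ####./####. | V04=+1→#####/#####*
ply 4: #####/##### is terminal -1 (H); from ###../..#.. depth 8

PV length from [###../..#..]: 3 plies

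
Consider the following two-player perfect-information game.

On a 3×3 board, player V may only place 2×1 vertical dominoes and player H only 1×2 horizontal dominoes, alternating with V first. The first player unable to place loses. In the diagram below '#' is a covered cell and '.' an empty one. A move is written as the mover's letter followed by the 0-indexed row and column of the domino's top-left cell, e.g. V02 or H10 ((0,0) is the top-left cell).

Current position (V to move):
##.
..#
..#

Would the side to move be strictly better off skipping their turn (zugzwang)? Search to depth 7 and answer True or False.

zugzwang(##./..#/..#, V) = False

ply 1, V at ##./..#/..# | V10=+1→##./#.#/#.#*; V11=+1→##./.##/.##
ply 2: ##./#.#/#.# is terminal -1 (H); from ##./..#/..# depth 7
pass branch (H moves first from the same position):
  | ply 1, H at ##./..#/..# | H10=+1→##./###/..#*; H20=+1→##./..#/###
  | ply 2: ##./###/..# is terminal -1 (V); from ##./..#/..# depth 7
V moving scores +1; V passing scores -1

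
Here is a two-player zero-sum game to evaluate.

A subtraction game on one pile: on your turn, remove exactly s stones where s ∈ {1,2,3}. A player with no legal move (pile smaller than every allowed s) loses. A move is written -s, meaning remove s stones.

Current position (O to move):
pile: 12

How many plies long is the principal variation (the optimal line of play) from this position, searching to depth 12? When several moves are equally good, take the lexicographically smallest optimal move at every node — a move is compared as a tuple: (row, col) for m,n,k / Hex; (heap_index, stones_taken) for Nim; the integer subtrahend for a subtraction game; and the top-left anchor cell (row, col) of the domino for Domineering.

[12] O move#1: -1:-1/11*, -2:-1/10, -3:-1/9
[11] X move#2: -1:-1/10, -2:-1/9, -3:+1/8*
[8] O move#3: -1:-1/7*, -2:-1/6, -3:-1/5
[7] X move#4: -1:-1/6, -2:-1/5, -3:+1/4*
[4] O move#5: -1:-1/3*, -2:-1/2, -3:-1/1
[3] X move#6: -1:-1/2, -2:-1/1, -3:+1/0*
[0] end (terminal -1, O#7); searched 12 to 12

PV length from [12]: 6 plies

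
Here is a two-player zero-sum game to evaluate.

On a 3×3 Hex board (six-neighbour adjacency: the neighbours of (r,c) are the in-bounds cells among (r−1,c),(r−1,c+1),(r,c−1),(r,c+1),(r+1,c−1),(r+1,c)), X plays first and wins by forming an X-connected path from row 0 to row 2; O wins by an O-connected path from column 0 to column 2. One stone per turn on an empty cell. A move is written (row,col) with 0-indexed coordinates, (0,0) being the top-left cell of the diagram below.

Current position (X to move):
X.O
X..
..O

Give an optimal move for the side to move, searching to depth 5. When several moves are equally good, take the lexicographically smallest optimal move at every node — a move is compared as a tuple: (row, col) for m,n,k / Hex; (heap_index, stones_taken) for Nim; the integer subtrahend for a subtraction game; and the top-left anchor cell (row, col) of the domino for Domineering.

X's best at [X.O/X../..O]: (1,1)

p1 X@[X.O/X../..O]: (0,1)[XXO/X../..O]-1 (1,1)[X.O/XX./..O]+1* (1,2)[X.O/X.X/..O]-1 (2,0)[X.O/X../X.O]+1 (2,1)[X.O/X../.XO]+1
p2 O@[X.O/XX./..O]: (0,1)[XOO/XX./..O]-1* (1,2)[X.O/XXO/..O]-1 (2,0)[X.O/XX./O.O]-1 (2,1)[X.O/XX./.OO]-1
p3 X@[XOO/XX./..O]: (1,2)[XOO/XXX/..O]+1* (2,0)[XOO/XX./X.O]+1 (2,1)[XOO/XX./.XO]+1
p4 O@[XOO/XXX/..O]: (2,0)[XOO/XXX/O.O]-1* (2,1)[XOO/XXX/.OO]-1
p5 X@[XOO/XXX/O.O]: (2,1)[XOO/XXX/OXO]+1*
p6 O@[XOO/XXX/OXO] terminal -1; root [X.O/X../..O] d5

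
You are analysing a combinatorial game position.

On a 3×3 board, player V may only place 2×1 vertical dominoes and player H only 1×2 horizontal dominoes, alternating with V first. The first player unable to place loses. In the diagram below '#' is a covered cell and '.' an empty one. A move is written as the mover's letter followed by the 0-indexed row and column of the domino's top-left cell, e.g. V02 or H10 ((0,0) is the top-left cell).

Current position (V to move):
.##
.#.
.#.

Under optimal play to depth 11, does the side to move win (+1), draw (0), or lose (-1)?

value(.##/.#./.#., V) = +1

ply 1, V at .##/.#./.#. | V00=+1→###/##./.#.*; V10=+1→.##/##./##.; V12=+1→.##/.##/.##
ply 2: ###/##./.#. is terminal -1 (H); from .##/.#./.#. depth 11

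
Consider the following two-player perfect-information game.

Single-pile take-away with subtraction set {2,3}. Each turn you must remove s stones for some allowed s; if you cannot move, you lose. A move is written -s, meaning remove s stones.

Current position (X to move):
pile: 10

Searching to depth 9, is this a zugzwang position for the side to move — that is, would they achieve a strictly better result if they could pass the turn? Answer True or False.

zugzwang(10, X) = True

ply 1, X at 10 | -2=-1→8*; -3=-1→7
ply 2, O at 8 | -2=+1→6*; -3=+1→5
ply 3, X at 6 | -2=-1→4*; -3=-1→3
ply 4, O at 4 | -2=-1→2; -3=+1→1*
ply 5: 1 is terminal -1 (X); from 10 depth 9
if X skipped the turn, O would face:
~ ply 1, O at 10 | -2=-1→8*; -3=-1→7
~ ply 2, X at 8 | -2=+1→6*; -3=+1→5
~ ply 3, O at 6 | -2=-1→4*; -3=-1→3
~ ply 4, X at 4 | -2=-1→2; -3=+1→1*
~ ply 5: 1 is terminal -1 (O); from 10 depth 9
compare (X): move=-1 vs pass=+1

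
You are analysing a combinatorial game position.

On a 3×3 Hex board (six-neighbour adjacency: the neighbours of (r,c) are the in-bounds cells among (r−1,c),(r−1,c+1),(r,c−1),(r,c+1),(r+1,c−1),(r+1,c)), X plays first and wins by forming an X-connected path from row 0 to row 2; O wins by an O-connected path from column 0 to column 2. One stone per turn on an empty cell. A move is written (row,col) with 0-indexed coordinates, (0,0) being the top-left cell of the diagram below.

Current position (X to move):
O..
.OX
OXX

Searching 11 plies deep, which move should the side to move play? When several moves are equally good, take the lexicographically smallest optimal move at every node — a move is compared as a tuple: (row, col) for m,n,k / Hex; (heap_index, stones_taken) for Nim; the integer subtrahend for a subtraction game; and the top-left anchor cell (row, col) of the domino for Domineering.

X's best at [O../.OX/OXX]: (0,2)

ply 1, X at O../.OX/OXX | (0,1)=-1→OX./.OX/OXX; (0,2)=+1→O.X/.OX/OXX*; (1,0)=-1→O../XOX/OXX
ply 2: O.X/.OX/OXX is terminal -1 (O); from O../.OX/OXX depth 11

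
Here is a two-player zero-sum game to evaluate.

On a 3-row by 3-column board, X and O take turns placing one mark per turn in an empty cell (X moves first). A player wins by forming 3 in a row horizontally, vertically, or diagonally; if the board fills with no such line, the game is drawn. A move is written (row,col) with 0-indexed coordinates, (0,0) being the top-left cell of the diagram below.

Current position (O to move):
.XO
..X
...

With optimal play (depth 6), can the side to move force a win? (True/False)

[.XO/..X/...] O move#1: (0,0):-1/OXO/..X/..., (1,0):+0/.XO/O.X/...*, (1,1):+0/.XO/.OX/..., (2,0):-1/.XO/..X/O.., (2,1):+0/.XO/..X/.O., (2,2):-1/.XO/..X/..O
[.XO/O.X/...] X move#2: (0,0):+0/XXO/O.X/...*, (1,1):+0/.XO/OXX/..., (2,0):+0/.XO/O.X/X.., (2,1):+0/.XO/O.X/.X., (2,2):-1/.XO/O.X/..X
[XXO/O.X/...] O move#3: (1,1):+0/XXO/OOX/...*, (2,0):-1/XXO/O.X/O.., (2,1):+0/XXO/O.X/.O., (2,2):+0/XXO/O.X/..O
[XXO/OOX/...] X move#4: (2,0):+0/XXO/OOX/X..*, (2,1):-1/XXO/OOX/.X., (2,2):-1/XXO/OOX/..X
[XXO/OOX/X..] O move#5: (2,1):+0/XXO/OOX/XO.*, (2,2):+0/XXO/OOX/X.O
[XXO/OOX/XO.] X move#6: (2,2):+0/XXO/OOX/XOX*
[XXO/OOX/XOX] end (terminal +0, O#7); searched .XO/..X/... to 6

O winning at [.XO/..X/...]: False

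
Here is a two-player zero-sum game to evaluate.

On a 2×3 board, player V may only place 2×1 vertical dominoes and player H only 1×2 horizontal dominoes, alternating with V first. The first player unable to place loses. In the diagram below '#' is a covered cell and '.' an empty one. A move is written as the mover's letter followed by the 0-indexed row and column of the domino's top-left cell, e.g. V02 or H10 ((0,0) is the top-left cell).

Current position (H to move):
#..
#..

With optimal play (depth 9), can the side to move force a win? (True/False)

ply 1, H at #../#.. | H01=+1→###/#..*; H11=+1→#../###
ply 2: ###/#.. is terminal -1 (V); from #../#.. depth 9

H winning at [#../#..]: True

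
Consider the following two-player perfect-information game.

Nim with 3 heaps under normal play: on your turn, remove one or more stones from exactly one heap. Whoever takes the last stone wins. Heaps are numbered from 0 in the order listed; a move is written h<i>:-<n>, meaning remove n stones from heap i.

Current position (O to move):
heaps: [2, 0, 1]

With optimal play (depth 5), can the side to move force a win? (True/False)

O winning at [(2,0,1)]: True

p1 O@[(2,0,1)]: h0:-1[(1,0,1)]+1* h0:-2[(0,0,1)]-1 h2:-1[(2,0,0)]-1
p2 X@[(1,0,1)]: h0:-1[(0,0,1)]-1* h2:-1[(1,0,0)]-1
p3 O@[(0,0,1)]: h2:-1[(0,0,0)]+1*
p4 X@[(0,0,0)] terminal -1; root [(2,0,1)] d5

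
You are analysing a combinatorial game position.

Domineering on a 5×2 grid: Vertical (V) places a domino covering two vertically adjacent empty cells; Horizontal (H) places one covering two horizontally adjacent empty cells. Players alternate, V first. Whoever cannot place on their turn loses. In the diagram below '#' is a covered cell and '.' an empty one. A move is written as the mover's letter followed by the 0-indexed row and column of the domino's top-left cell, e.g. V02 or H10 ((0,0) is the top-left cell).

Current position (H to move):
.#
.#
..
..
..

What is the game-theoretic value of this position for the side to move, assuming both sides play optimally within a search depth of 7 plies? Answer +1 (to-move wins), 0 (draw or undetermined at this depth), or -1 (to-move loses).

p1 H@[.#/.#/../../..]: H20[.#/.#/##/../..]-1 H30[.#/.#/../##/..]+1* H40[.#/.#/../../##]-1
p2 V@[.#/.#/../##/..]: V00[##/##/../##/..]-1* V10[.#/##/#./##/..]-1
p3 H@[##/##/../##/..]: H20[##/##/##/##/..]+1* H40[##/##/../##/##]+1
p4 V@[##/##/##/##/..] terminal -1; root [.#/.#/../../..] d7

value(.#/.#/../../.., H) = +1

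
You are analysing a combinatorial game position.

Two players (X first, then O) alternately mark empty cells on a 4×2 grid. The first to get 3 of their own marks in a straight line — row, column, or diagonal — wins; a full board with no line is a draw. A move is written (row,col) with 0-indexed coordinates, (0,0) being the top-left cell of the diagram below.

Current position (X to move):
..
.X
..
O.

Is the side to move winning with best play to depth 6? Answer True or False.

X winning at [../.X/../O.]: True

ply 1, X at ../.X/../O. | (0,0)=+0→X./.X/../O.; (0,1)=+0→.X/.X/../O.; (1,0)=+0→../XX/../O.; (2,0)=+0→../.X/X./O.; (2,1)=+1→../.X/.X/O.*; (3,1)=+0→../.X/../OX
ply 2, O at ../.X/.X/O. | (0,0)=-1→O./.X/.X/O.*; (0,1)=-1→.O/.X/.X/O.; (1,0)=-1→../OX/.X/O.; (2,0)=-1→../.X/OX/O.; (3,1)=-1→../.X/.X/OO
ply 3, X at O./.X/.X/O. | (0,1)=+1→OX/.X/.X/O.*; (1,0)=+1→O./XX/.X/O.; (2,0)=+1→O./.X/XX/O.; (3,1)=+1→O./.X/.X/OX
ply 4: OX/.X/.X/O. is terminal -1 (O); from ../.X/../O. depth 6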